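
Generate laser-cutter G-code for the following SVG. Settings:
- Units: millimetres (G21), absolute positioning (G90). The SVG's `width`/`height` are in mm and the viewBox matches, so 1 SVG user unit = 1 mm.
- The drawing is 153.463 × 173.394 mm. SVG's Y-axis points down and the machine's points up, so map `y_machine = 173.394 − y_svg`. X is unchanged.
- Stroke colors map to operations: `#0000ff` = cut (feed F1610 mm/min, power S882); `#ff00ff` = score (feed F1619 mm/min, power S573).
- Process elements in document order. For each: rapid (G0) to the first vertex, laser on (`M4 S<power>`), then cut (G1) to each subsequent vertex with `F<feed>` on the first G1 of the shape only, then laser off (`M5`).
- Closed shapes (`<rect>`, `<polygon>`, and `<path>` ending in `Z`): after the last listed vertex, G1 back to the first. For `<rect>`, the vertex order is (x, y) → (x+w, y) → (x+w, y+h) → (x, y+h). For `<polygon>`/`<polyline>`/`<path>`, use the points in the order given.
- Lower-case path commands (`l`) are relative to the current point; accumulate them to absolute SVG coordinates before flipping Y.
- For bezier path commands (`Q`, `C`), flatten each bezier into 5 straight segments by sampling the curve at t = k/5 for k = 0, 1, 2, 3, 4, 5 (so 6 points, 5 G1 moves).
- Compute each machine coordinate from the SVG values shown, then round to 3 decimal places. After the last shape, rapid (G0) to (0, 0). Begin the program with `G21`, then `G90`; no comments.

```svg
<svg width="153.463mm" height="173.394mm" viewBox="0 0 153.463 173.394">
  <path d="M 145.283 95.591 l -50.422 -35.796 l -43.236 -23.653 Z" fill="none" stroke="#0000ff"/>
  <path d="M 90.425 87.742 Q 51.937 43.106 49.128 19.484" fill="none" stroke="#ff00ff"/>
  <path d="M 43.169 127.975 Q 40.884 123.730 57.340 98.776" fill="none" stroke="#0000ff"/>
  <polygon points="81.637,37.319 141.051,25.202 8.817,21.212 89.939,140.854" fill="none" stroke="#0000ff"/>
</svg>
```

1 u = 1 mm; y_m = 173.394 − y.

[1] `<path>` closed polygon, #0000ff→cut S882 F1610: (145.283,77.803) → (94.861,113.599) → (51.625,137.252) → (145.283,77.803) (closed)

[2] `<path>` quadratic bezier, #ff00ff→score S573 F1619: (90.425,85.652) → (76.457,102.666) → (65.343,117.999) → (57.084,131.650) → (51.679,143.621) → (49.128,153.910)

[3] `<path>` quadratic bezier, #0000ff→cut S882 F1610: (43.169,45.419) → (43.005,47.945) → (44.340,52.128) → (47.174,57.968) → (51.507,65.465) → (57.340,74.618)

[4] `<polygon>` closed polygon, #0000ff→cut S882 F1610: (81.637,136.075) → (141.051,148.192) → (8.817,152.182) → (89.939,32.540) → (81.637,136.075) (closed)

G21
G90
G0 X145.283 Y77.803
M4 S882
G1 X94.861 Y113.599 F1610
G1 X51.625 Y137.252
G1 X145.283 Y77.803
M5
G0 X90.425 Y85.652
M4 S573
G1 X76.457 Y102.666 F1619
G1 X65.343 Y117.999
G1 X57.084 Y131.650
G1 X51.679 Y143.621
G1 X49.128 Y153.910
M5
G0 X43.169 Y45.419
M4 S882
G1 X43.005 Y47.945 F1610
G1 X44.340 Y52.128
G1 X47.174 Y57.968
G1 X51.507 Y65.465
G1 X57.340 Y74.618
M5
G0 X81.637 Y136.075
M4 S882
G1 X141.051 Y148.192 F1610
G1 X8.817 Y152.182
G1 X89.939 Y32.540
G1 X81.637 Y136.075
M5
G0 X0.000 Y0.000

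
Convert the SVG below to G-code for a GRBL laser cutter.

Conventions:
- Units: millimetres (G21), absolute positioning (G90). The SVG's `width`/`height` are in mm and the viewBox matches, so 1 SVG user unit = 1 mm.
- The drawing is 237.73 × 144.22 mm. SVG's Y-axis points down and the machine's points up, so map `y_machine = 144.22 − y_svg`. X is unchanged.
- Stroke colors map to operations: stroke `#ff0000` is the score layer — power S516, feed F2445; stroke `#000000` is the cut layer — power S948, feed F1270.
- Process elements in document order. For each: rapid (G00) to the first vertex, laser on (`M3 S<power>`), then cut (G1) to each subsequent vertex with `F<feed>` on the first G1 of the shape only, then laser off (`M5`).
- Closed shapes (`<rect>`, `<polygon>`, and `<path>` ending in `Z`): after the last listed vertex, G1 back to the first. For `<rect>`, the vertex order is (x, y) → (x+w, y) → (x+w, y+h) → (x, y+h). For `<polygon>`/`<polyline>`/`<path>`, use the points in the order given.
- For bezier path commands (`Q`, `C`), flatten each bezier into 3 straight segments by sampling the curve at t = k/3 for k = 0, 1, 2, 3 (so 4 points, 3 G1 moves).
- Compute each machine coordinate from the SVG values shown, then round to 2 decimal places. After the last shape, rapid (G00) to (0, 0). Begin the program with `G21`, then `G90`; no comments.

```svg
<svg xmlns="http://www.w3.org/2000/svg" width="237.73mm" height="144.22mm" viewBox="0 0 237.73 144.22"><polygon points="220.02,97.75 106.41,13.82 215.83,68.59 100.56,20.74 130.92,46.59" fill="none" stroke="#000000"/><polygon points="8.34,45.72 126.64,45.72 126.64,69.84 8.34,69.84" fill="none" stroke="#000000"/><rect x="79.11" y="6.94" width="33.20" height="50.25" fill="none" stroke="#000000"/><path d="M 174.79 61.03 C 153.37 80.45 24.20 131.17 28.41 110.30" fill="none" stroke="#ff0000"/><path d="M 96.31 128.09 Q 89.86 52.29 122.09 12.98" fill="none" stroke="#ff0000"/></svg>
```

G21
G90
G00 X220.02 Y46.47
M3 S948
G1 X106.41 Y130.40 F1270
G1 X215.83 Y75.63
G1 X100.56 Y123.48
G1 X130.92 Y97.63
G1 X220.02 Y46.47
M5
G00 X8.34 Y98.50
M3 S948
G1 X126.64 Y98.50 F1270
G1 X126.64 Y74.38
G1 X8.34 Y74.38
G1 X8.34 Y98.50
M5
G00 X79.11 Y137.28
M3 S948
G1 X112.31 Y137.28 F1270
G1 X112.31 Y87.03
G1 X79.11 Y87.03
G1 X79.11 Y137.28
M5
G00 X174.79 Y83.19
M3 S516
G1 X126.38 Y57.15 F2445
G1 X59.73 Y33.10
G1 X28.41 Y33.92
M5
G00 X96.31 Y16.13
M3 S516
G1 X96.31 Y62.61 F2445
G1 X104.90 Y100.98
G1 X122.09 Y131.24
M5
G00 X0.00 Y0.00

viewBox `0 0 237.73 144.22` with mm width/height → 1 unit = 1 mm. Flip: y_m = 144.22 − y_svg.

**Shape 1** — `<polygon>` closed polygon, stroke `#000000` → cut (S948, F1270). Machine vertices: (220.02,46.47) → (106.41,130.40) → (215.83,75.63) → (100.56,123.48) → (130.92,97.63) → (220.02,46.47). Closed: final G1 returns to the first vertex.

**Shape 2** — `<polygon>` rectangle, stroke `#000000` → cut (S948, F1270). Machine vertices: (8.34,98.50) → (126.64,98.50) → (126.64,74.38) → (8.34,74.38) → (8.34,98.50). Closed: final G1 returns to the first vertex.

**Shape 3** — `<rect>` rectangle, stroke `#000000` → cut (S948, F1270). Machine vertices: (79.11,137.28) → (112.31,137.28) → (112.31,87.03) → (79.11,87.03) → (79.11,137.28). Closed: final G1 returns to the first vertex.

**Shape 4** — `<path>` cubic bezier, stroke `#ff0000` → score (S516, F2445). Control points (SVG): P0=(174.79,61.03), P1=(153.37,80.45), P2=(24.20,131.17), P3=(28.41,110.30); sampled at t=k/3. Machine vertices: (174.79,83.19) → (126.38,57.15) → (59.73,33.10) → (28.41,33.92). Open path.

**Shape 5** — `<path>` quadratic bezier, stroke `#ff0000` → score (S516, F2445). Control points (SVG): P0=(96.31,128.09), P1=(89.86,52.29), P2=(122.09,12.98); sampled at t=k/3. Machine vertices: (96.31,16.13) → (96.31,62.61) → (104.90,100.98) → (122.09,131.24). Open path.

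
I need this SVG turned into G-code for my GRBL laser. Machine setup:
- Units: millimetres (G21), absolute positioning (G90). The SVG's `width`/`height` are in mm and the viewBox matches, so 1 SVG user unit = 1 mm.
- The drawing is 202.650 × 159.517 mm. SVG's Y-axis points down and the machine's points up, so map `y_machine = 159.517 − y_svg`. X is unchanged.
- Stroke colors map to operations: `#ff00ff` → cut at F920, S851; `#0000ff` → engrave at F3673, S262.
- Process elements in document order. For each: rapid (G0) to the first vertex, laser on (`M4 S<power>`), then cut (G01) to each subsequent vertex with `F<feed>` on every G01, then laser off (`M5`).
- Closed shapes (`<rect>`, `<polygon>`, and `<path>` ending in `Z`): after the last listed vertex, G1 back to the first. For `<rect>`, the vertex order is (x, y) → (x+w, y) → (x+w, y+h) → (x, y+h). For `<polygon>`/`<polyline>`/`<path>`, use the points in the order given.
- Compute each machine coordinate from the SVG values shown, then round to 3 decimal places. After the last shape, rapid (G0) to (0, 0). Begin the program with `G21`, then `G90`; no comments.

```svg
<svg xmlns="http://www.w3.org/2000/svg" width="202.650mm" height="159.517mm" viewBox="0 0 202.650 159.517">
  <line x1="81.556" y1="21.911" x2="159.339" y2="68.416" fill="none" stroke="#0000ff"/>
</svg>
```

viewBox `0 0 202.650 159.517` with mm width/height → 1 unit = 1 mm. Flip: y_m = 159.517 − y_svg.

**Shape 1** — `<line>` line segment, stroke `#0000ff` → engrave (S262, F3673). Machine vertices: (81.556,137.606) → (159.339,91.101). Open path.

G21
G90
G0 X81.556 Y137.606
M4 S262
G01 X159.339 Y91.101 F3673
M5
G0 X0.000 Y0.000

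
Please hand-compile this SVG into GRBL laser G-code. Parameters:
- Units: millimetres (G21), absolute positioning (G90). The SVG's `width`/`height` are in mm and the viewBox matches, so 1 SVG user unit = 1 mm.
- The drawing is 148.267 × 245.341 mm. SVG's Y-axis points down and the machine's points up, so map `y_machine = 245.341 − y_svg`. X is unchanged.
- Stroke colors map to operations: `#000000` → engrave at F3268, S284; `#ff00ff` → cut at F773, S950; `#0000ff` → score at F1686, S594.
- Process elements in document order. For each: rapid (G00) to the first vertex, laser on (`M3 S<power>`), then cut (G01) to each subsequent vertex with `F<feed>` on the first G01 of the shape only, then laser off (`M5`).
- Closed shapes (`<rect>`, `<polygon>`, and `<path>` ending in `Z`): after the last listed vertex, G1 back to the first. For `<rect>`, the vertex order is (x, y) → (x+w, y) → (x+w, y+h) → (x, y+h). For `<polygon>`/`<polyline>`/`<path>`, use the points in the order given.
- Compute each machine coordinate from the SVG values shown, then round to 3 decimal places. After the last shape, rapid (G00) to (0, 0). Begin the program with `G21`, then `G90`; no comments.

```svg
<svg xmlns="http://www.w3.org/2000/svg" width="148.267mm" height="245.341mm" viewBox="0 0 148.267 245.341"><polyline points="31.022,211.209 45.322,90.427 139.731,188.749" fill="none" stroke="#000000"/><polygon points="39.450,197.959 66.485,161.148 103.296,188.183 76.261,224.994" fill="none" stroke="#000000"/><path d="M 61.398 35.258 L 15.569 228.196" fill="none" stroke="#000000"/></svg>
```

1 u = 1 mm; y_m = 245.341 − y.

[1] `<polyline>` open polyline, #000000→engrave S284 F3268: (31.022,34.132) → (45.322,154.914) → (139.731,56.592)

[2] `<polygon>` regular polygon, #000000→engrave S284 F3268: (39.450,47.382) → (66.485,84.193) → (103.296,57.158) → (76.261,20.347) → (39.450,47.382) (closed)

[3] `<path>` line segment, #000000→engrave S284 F3268: (61.398,210.083) → (15.569,17.145)

G21
G90
G00 X31.022 Y34.132
M3 S284
G01 X45.322 Y154.914 F3268
G01 X139.731 Y56.592
M5
G00 X39.450 Y47.382
M3 S284
G01 X66.485 Y84.193 F3268
G01 X103.296 Y57.158
G01 X76.261 Y20.347
G01 X39.450 Y47.382
M5
G00 X61.398 Y210.083
M3 S284
G01 X15.569 Y17.145 F3268
M5
G00 X0.000 Y0.000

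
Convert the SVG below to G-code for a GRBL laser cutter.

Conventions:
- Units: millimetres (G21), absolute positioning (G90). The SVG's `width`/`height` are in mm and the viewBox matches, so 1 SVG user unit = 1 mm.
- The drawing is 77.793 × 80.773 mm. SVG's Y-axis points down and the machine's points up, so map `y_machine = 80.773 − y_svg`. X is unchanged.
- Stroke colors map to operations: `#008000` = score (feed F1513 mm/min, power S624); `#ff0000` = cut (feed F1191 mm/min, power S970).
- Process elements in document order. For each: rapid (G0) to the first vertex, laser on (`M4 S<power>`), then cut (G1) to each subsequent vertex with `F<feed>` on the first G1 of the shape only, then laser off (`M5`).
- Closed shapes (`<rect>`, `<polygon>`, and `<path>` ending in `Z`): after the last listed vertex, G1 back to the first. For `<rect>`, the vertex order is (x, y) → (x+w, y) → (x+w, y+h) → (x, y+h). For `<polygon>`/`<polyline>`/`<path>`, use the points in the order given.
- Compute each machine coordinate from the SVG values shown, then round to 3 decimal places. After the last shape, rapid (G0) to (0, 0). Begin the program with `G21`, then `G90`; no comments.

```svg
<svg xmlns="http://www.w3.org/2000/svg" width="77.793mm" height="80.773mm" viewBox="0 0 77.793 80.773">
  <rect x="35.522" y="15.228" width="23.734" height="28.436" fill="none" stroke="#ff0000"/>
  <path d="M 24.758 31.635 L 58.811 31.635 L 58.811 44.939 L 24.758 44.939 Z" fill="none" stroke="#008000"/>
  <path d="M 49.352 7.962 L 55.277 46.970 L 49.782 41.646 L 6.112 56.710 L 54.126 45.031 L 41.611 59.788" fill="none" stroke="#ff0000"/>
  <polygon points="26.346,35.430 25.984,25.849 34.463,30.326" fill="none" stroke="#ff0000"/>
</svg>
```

viewBox `0 0 77.793 80.773` with mm width/height → 1 unit = 1 mm. Flip: y_m = 80.773 − y_svg.

**Shape 1** — `<rect>` rectangle, stroke `#ff0000` → cut (S970, F1191). Machine vertices: (35.522,65.545) → (59.256,65.545) → (59.256,37.109) → (35.522,37.109) → (35.522,65.545). Closed: final G1 returns to the first vertex.

**Shape 2** — `<path>` rectangle, stroke `#008000` → score (S624, F1513). Machine vertices: (24.758,49.138) → (58.811,49.138) → (58.811,35.834) → (24.758,35.834) → (24.758,49.138). Closed: final G1 returns to the first vertex.

**Shape 3** — `<path>` open polyline, stroke `#ff0000` → cut (S970, F1191). Machine vertices: (49.352,72.811) → (55.277,33.803) → (49.782,39.127) → (6.112,24.063) → (54.126,35.742) → (41.611,20.985). Open path.

**Shape 4** — `<polygon>` regular polygon, stroke `#ff0000` → cut (S970, F1191). Machine vertices: (26.346,45.343) → (25.984,54.924) → (34.463,50.447) → (26.346,45.343). Closed: final G1 returns to the first vertex.

G21
G90
G0 X35.522 Y65.545
M4 S970
G1 X59.256 Y65.545 F1191
G1 X59.256 Y37.109
G1 X35.522 Y37.109
G1 X35.522 Y65.545
M5
G0 X24.758 Y49.138
M4 S624
G1 X58.811 Y49.138 F1513
G1 X58.811 Y35.834
G1 X24.758 Y35.834
G1 X24.758 Y49.138
M5
G0 X49.352 Y72.811
M4 S970
G1 X55.277 Y33.803 F1191
G1 X49.782 Y39.127
G1 X6.112 Y24.063
G1 X54.126 Y35.742
G1 X41.611 Y20.985
M5
G0 X26.346 Y45.343
M4 S970
G1 X25.984 Y54.924 F1191
G1 X34.463 Y50.447
G1 X26.346 Y45.343
M5
G0 X0.000 Y0.000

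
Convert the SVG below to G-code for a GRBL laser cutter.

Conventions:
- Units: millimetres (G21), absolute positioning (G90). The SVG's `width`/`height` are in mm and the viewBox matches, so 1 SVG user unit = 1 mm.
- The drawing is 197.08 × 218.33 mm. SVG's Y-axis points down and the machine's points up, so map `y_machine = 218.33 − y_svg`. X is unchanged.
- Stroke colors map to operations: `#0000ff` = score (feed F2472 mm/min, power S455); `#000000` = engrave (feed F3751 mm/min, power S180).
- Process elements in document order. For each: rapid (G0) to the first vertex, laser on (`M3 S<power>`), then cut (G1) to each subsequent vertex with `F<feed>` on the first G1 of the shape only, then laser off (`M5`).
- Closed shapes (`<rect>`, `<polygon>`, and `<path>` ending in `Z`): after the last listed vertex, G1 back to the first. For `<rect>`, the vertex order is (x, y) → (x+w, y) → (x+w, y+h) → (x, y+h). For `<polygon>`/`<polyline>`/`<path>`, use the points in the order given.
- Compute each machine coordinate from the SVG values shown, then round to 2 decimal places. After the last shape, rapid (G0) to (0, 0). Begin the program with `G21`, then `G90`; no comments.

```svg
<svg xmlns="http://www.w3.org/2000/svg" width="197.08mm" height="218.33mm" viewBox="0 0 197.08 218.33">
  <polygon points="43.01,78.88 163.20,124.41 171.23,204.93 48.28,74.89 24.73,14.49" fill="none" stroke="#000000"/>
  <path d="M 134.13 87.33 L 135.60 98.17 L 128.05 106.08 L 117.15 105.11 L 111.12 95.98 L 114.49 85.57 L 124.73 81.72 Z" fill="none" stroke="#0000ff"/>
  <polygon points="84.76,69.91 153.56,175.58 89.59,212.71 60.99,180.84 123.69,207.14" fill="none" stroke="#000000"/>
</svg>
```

Since the viewBox matches the mm dimensions, user units are millimetres directly. The only transform is the Y-flip y_m = 218.33 − y_svg.

Shape 1 is a closed polygon drawn with `<polygon>`. Its stroke #000000 means engrave at S180, F3751. After flipping Y the toolpath is (43.01,139.45) → (163.20,93.92) → (171.23,13.40) → (48.28,143.44) → (24.73,203.84) → (43.01,139.45), returning to the start.

Shape 2 is a regular polygon drawn with `<path>`. Its stroke #0000ff means score at S455, F2472. After flipping Y the toolpath is (134.13,131.00) → (135.60,120.16) → (128.05,112.25) → (117.15,113.22) → (111.12,122.35) → (114.49,132.76) → (124.73,136.61) → (134.13,131.00), returning to the start.

Shape 3 is a closed polygon drawn with `<polygon>`. Its stroke #000000 means engrave at S180, F3751. After flipping Y the toolpath is (84.76,148.42) → (153.56,42.75) → (89.59,5.62) → (60.99,37.49) → (123.69,11.19) → (84.76,148.42), returning to the start.

G21
G90
G0 X43.01 Y139.45
M3 S180
G1 X163.20 Y93.92 F3751
G1 X171.23 Y13.40
G1 X48.28 Y143.44
G1 X24.73 Y203.84
G1 X43.01 Y139.45
M5
G0 X134.13 Y131.00
M3 S455
G1 X135.60 Y120.16 F2472
G1 X128.05 Y112.25
G1 X117.15 Y113.22
G1 X111.12 Y122.35
G1 X114.49 Y132.76
G1 X124.73 Y136.61
G1 X134.13 Y131.00
M5
G0 X84.76 Y148.42
M3 S180
G1 X153.56 Y42.75 F3751
G1 X89.59 Y5.62
G1 X60.99 Y37.49
G1 X123.69 Y11.19
G1 X84.76 Y148.42
M5
G0 X0.00 Y0.00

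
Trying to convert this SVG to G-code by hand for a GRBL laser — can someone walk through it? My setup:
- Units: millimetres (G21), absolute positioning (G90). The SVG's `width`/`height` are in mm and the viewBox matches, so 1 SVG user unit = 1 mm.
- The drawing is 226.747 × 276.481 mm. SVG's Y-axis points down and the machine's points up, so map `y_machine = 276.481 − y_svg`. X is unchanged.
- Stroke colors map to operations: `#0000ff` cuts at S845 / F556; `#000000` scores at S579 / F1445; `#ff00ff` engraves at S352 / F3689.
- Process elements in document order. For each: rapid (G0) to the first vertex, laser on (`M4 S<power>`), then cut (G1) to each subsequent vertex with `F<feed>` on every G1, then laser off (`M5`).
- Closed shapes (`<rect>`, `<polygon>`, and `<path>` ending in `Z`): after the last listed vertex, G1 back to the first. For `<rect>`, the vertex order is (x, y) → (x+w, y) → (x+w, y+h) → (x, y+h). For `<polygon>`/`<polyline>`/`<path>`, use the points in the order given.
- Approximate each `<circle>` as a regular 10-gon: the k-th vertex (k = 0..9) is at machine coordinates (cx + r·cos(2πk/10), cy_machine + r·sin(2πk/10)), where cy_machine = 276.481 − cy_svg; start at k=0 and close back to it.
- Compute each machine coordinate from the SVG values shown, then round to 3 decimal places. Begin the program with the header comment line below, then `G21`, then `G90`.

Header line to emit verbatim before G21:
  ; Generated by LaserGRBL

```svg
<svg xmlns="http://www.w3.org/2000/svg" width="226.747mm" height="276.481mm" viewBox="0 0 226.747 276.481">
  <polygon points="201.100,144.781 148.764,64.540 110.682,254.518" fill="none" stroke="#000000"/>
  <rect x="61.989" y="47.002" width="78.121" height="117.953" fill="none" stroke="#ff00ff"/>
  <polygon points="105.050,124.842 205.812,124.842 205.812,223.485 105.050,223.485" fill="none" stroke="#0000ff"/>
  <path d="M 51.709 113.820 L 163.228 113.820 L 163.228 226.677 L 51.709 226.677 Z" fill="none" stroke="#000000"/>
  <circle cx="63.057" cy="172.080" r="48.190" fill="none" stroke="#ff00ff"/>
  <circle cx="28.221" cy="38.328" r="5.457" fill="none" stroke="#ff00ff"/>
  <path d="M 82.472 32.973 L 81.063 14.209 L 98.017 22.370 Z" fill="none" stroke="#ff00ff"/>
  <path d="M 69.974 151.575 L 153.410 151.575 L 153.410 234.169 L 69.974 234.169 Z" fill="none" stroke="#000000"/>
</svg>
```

; Generated by LaserGRBL
G21
G90
G0 X201.100 Y131.700
M4 S579
G1 X148.764 Y211.941 F1445
G1 X110.682 Y21.963 F1445
G1 X201.100 Y131.700 F1445
M5
G0 X61.989 Y229.479
M4 S352
G1 X140.110 Y229.479 F3689
G1 X140.110 Y111.526 F3689
G1 X61.989 Y111.526 F3689
G1 X61.989 Y229.479 F3689
M5
G0 X105.050 Y151.639
M4 S845
G1 X205.812 Y151.639 F556
G1 X205.812 Y52.996 F556
G1 X105.050 Y52.996 F556
G1 X105.050 Y151.639 F556
M5
G0 X51.709 Y162.661
M4 S579
G1 X163.228 Y162.661 F1445
G1 X163.228 Y49.804 F1445
G1 X51.709 Y49.804 F1445
G1 X51.709 Y162.661 F1445
M5
G0 X111.247 Y104.401
M4 S352
G1 X102.044 Y132.726 F3689
G1 X77.949 Y150.232 F3689
G1 X48.165 Y150.232 F3689
G1 X24.070 Y132.726 F3689
G1 X14.867 Y104.401 F3689
G1 X24.070 Y76.076 F3689
G1 X48.165 Y58.570 F3689
G1 X77.949 Y58.570 F3689
G1 X102.044 Y76.076 F3689
G1 X111.247 Y104.401 F3689
M5
G0 X33.678 Y238.153
M4 S352
G1 X32.636 Y241.361 F3689
G1 X29.907 Y243.343 F3689
G1 X26.535 Y243.343 F3689
G1 X23.806 Y241.361 F3689
G1 X22.764 Y238.153 F3689
G1 X23.806 Y234.945 F3689
G1 X26.535 Y232.963 F3689
G1 X29.907 Y232.963 F3689
G1 X32.636 Y234.945 F3689
G1 X33.678 Y238.153 F3689
M5
G0 X82.472 Y243.508
M4 S352
G1 X81.063 Y262.272 F3689
G1 X98.017 Y254.111 F3689
G1 X82.472 Y243.508 F3689
M5
G0 X69.974 Y124.906
M4 S579
G1 X153.410 Y124.906 F1445
G1 X153.410 Y42.312 F1445
G1 X69.974 Y42.312 F1445
G1 X69.974 Y124.906 F1445
M5

1 u = 1 mm; y_m = 276.481 − y.

[1] `<polygon>` closed polygon, #000000→score S579 F1445: (201.100,131.700) → (148.764,211.941) → (110.682,21.963) → (201.100,131.700) (closed)

[2] `<rect>` rectangle, #ff00ff→engrave S352 F3689: (61.989,229.479) → (140.110,229.479) → (140.110,111.526) → (61.989,111.526) → (61.989,229.479) (closed)

[3] `<polygon>` rectangle, #0000ff→cut S845 F556: (105.050,151.639) → (205.812,151.639) → (205.812,52.996) → (105.050,52.996) → (105.050,151.639) (closed)

[4] `<path>` rectangle, #000000→score S579 F1445: (51.709,162.661) → (163.228,162.661) → (163.228,49.804) → (51.709,49.804) → (51.709,162.661) (closed)

[5] `<circle>` circle, #ff00ff→engrave S352 F3689: (111.247,104.401) → (102.044,132.726) → (77.949,150.232) → (48.165,150.232) → (24.070,132.726) → (14.867,104.401) → (24.070,76.076) → (48.165,58.570) → (77.949,58.570) → (102.044,76.076) → (111.247,104.401) (closed)

[6] `<circle>` circle, #ff00ff→engrave S352 F3689: (33.678,238.153) → (32.636,241.361) → (29.907,243.343) → (26.535,243.343) → (23.806,241.361) → (22.764,238.153) → (23.806,234.945) → (26.535,232.963) → (29.907,232.963) → (32.636,234.945) → (33.678,238.153) (closed)

[7] `<path>` regular polygon, #ff00ff→engrave S352 F3689: (82.472,243.508) → (81.063,262.272) → (98.017,254.111) → (82.472,243.508) (closed)

[8] `<path>` rectangle, #000000→score S579 F1445: (69.974,124.906) → (153.410,124.906) → (153.410,42.312) → (69.974,42.312) → (69.974,124.906) (closed)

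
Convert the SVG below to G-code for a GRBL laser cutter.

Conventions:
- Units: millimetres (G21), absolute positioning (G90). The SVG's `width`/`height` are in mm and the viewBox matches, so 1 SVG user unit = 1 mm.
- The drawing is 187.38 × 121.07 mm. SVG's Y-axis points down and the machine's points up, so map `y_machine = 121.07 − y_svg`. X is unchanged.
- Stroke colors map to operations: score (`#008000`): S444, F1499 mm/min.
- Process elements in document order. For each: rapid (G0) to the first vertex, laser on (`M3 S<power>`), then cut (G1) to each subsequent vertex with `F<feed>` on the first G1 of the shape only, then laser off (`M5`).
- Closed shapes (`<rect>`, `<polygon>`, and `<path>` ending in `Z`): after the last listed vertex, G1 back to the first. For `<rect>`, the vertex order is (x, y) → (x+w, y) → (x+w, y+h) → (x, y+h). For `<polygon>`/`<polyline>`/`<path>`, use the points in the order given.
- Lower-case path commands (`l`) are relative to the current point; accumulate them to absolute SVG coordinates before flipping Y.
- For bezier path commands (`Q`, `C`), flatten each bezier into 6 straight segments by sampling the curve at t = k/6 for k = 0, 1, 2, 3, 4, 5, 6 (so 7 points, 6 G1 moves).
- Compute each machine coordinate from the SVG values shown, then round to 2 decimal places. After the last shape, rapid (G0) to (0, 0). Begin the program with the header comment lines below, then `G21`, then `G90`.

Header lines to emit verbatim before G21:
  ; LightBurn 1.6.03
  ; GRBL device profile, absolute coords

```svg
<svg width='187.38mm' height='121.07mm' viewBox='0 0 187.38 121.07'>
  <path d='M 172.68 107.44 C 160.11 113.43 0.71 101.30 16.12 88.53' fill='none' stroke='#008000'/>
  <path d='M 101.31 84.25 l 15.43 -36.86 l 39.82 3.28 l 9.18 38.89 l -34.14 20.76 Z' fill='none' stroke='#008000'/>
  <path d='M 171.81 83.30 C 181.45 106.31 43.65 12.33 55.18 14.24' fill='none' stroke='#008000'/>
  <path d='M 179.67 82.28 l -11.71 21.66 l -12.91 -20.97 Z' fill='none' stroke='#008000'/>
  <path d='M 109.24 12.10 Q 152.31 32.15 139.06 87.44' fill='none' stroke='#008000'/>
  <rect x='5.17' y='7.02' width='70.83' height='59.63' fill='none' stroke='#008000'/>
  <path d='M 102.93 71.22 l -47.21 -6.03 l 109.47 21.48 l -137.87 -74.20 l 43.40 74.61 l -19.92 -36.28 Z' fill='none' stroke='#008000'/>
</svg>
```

Since the viewBox matches the mm dimensions, user units are millimetres directly. The only transform is the Y-flip y_m = 121.07 − y_svg.

Shape 1 is a cubic bezier drawn with `<path>`. Its stroke #008000 means score at S444, F1499. After flipping Y the toolpath is (172.68,13.63) → (155.65,12.06) → (123.08,13.03) → (83.91,16.05) → (47.07,20.63) → (21.49,26.29) → (16.12,32.54).

Shape 2 is a regular polygon drawn with `<path>`. Its stroke #008000 means score at S444, F1499. After flipping Y the toolpath is (101.31,36.82) → (116.74,73.68) → (156.56,70.40) → (165.74,31.51) → (131.60,10.75) → (101.31,36.82), returning to the start.

Shape 3 is a cubic bezier drawn with `<path>`. Its stroke #008000 means score at S444, F1499. After flipping Y the toolpath is (171.81,37.77) → (165.72,35.03) → (143.29,45.87) → (112.79,64.39) → (82.44,84.66) → (60.49,100.78) → (55.18,106.83).

Shape 4 is a regular polygon drawn with `<path>`. Its stroke #008000 means score at S444, F1499. After flipping Y the toolpath is (179.67,38.79) → (167.96,17.13) → (155.05,38.10) → (179.67,38.79), returning to the start.

Shape 5 is a quadratic bezier drawn with `<path>`. Its stroke #008000 means score at S444, F1499. After flipping Y the toolpath is (109.24,108.97) → (122.03,101.31) → (131.70,91.69) → (138.23,80.11) → (141.64,66.57) → (141.91,51.08) → (139.06,33.63).

Shape 6 is a rectangle drawn with `<rect>`. Its stroke #008000 means score at S444, F1499. After flipping Y the toolpath is (5.17,114.05) → (76.00,114.05) → (76.00,54.42) → (5.17,54.42) → (5.17,114.05), returning to the start.

Shape 7 is a closed polygon drawn with `<path>`. Its stroke #008000 means score at S444, F1499. After flipping Y the toolpath is (102.93,49.85) → (55.72,55.88) → (165.19,34.40) → (27.32,108.60) → (70.72,33.99) → (50.80,70.27) → (102.93,49.85), returning to the start.

; LightBurn 1.6.03
; GRBL device profile, absolute coords
G21
G90
G0 X172.68 Y13.63
M3 S444
G1 X155.65 Y12.06 F1499
G1 X123.08 Y13.03
G1 X83.91 Y16.05
G1 X47.07 Y20.63
G1 X21.49 Y26.29
G1 X16.12 Y32.54
M5
G0 X101.31 Y36.82
M3 S444
G1 X116.74 Y73.68 F1499
G1 X156.56 Y70.40
G1 X165.74 Y31.51
G1 X131.60 Y10.75
G1 X101.31 Y36.82
M5
G0 X171.81 Y37.77
M3 S444
G1 X165.72 Y35.03 F1499
G1 X143.29 Y45.87
G1 X112.79 Y64.39
G1 X82.44 Y84.66
G1 X60.49 Y100.78
G1 X55.18 Y106.83
M5
G0 X179.67 Y38.79
M3 S444
G1 X167.96 Y17.13 F1499
G1 X155.05 Y38.10
G1 X179.67 Y38.79
M5
G0 X109.24 Y108.97
M3 S444
G1 X122.03 Y101.31 F1499
G1 X131.70 Y91.69
G1 X138.23 Y80.11
G1 X141.64 Y66.57
G1 X141.91 Y51.08
G1 X139.06 Y33.63
M5
G0 X5.17 Y114.05
M3 S444
G1 X76.00 Y114.05 F1499
G1 X76.00 Y54.42
G1 X5.17 Y54.42
G1 X5.17 Y114.05
M5
G0 X102.93 Y49.85
M3 S444
G1 X55.72 Y55.88 F1499
G1 X165.19 Y34.40
G1 X27.32 Y108.60
G1 X70.72 Y33.99
G1 X50.80 Y70.27
G1 X102.93 Y49.85
M5
G0 X0.00 Y0.00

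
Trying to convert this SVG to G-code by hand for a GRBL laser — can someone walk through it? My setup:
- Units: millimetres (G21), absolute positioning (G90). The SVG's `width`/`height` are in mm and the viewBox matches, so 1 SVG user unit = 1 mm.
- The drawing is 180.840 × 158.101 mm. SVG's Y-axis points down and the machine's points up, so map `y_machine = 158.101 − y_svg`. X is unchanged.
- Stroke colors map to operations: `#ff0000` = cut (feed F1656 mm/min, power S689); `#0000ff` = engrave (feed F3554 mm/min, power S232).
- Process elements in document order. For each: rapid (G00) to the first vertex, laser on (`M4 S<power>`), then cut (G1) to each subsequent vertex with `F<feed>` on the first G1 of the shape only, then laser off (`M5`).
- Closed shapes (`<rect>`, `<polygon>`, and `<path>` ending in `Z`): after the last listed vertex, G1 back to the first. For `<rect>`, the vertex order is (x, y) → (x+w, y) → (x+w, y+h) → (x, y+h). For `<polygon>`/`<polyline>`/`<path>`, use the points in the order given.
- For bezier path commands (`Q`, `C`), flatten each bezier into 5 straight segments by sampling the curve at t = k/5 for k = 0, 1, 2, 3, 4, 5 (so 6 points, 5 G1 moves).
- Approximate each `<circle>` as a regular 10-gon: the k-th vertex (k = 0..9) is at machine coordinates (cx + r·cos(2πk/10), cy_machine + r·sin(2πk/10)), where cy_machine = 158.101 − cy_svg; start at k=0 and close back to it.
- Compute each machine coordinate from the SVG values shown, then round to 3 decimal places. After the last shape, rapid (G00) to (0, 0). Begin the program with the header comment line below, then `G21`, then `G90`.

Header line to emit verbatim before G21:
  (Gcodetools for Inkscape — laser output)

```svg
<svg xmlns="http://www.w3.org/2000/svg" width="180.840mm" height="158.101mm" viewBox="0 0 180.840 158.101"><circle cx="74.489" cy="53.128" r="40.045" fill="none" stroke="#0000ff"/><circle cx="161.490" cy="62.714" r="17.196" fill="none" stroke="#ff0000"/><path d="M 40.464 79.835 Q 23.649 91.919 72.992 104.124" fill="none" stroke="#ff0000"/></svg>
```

viewBox `0 0 180.840 158.101` with mm width/height → 1 unit = 1 mm. Flip: y_m = 158.101 − y_svg.

**Shape 1** — `<circle>` circle, stroke `#0000ff` → engrave (S232, F3554). Machine vertices: (114.534,104.973) → (106.886,128.511) → (86.864,143.058) → (62.114,143.058) → (42.092,128.511) → (34.444,104.973) → (42.092,81.435) → (62.114,66.888) → (86.864,66.888) → (106.886,81.435) → (114.534,104.973). Closed: final G1 returns to the first vertex.

**Shape 2** — `<circle>` circle, stroke `#ff0000` → cut (S689, F1656). Machine vertices: (178.686,95.387) → (175.402,105.495) → (166.804,111.741) → (156.176,111.741) → (147.578,105.495) → (144.294,95.387) → (147.578,85.279) → (156.176,79.033) → (166.804,79.033) → (175.402,85.279) → (178.686,95.387). Closed: final G1 returns to the first vertex.

**Shape 3** — `<path>` quadratic bezier, stroke `#ff0000` → cut (S689, F1656). Control points (SVG): P0=(40.464,79.835), P1=(23.649,91.919), P2=(72.992,104.124); sampled at t=k/5. Machine vertices: (40.464,78.266) → (36.384,73.428) → (37.597,68.579) → (44.103,63.722) → (55.901,58.854) → (72.992,53.977). Open path.

(Gcodetools for Inkscape — laser output)
G21
G90
G00 X114.534 Y104.973
M4 S232
G1 X106.886 Y128.511 F3554
G1 X86.864 Y143.058
G1 X62.114 Y143.058
G1 X42.092 Y128.511
G1 X34.444 Y104.973
G1 X42.092 Y81.435
G1 X62.114 Y66.888
G1 X86.864 Y66.888
G1 X106.886 Y81.435
G1 X114.534 Y104.973
M5
G00 X178.686 Y95.387
M4 S689
G1 X175.402 Y105.495 F1656
G1 X166.804 Y111.741
G1 X156.176 Y111.741
G1 X147.578 Y105.495
G1 X144.294 Y95.387
G1 X147.578 Y85.279
G1 X156.176 Y79.033
G1 X166.804 Y79.033
G1 X175.402 Y85.279
G1 X178.686 Y95.387
M5
G00 X40.464 Y78.266
M4 S689
G1 X36.384 Y73.428 F1656
G1 X37.597 Y68.579
G1 X44.103 Y63.722
G1 X55.901 Y58.854
G1 X72.992 Y53.977
M5
G00 X0.000 Y0.000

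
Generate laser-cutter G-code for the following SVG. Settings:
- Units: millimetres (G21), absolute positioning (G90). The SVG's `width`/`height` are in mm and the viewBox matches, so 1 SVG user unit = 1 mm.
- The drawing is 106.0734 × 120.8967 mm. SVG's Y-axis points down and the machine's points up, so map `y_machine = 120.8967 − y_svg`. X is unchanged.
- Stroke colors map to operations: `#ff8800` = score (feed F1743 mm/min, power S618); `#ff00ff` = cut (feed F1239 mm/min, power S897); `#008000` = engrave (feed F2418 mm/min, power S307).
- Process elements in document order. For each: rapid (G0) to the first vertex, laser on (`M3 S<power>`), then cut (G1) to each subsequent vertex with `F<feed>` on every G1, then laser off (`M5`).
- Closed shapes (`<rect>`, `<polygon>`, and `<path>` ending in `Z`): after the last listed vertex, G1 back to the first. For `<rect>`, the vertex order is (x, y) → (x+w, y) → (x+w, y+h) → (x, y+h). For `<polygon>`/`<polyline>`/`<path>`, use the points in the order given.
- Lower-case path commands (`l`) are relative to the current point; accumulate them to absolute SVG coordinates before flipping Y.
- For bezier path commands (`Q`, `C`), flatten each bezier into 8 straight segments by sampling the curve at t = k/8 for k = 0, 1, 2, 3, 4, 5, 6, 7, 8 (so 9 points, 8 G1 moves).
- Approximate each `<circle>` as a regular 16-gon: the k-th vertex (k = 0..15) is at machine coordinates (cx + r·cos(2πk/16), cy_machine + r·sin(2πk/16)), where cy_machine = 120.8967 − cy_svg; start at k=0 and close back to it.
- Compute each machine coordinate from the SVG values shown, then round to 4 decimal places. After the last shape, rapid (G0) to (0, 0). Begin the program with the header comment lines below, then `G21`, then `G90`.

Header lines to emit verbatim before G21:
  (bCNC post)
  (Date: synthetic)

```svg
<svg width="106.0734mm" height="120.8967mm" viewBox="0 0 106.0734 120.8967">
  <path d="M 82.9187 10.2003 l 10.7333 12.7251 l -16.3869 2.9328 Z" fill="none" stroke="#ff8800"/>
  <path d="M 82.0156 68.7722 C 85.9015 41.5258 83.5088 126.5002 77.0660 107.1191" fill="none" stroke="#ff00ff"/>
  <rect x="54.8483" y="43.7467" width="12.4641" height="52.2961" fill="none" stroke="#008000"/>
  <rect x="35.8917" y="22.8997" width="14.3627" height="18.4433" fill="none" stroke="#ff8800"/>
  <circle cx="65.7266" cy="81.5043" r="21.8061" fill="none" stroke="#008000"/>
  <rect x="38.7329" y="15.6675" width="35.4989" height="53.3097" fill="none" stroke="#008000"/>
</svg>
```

viewBox `0 0 106.0734 120.8967` with mm width/height → 1 unit = 1 mm. Flip: y_m = 120.8967 − y_svg.

**Shape 1** — `<path>` regular polygon, stroke `#ff8800` → score (S618, F1743). Machine vertices: (82.9187,110.6964) → (93.6520,97.9713) → (77.2651,95.0385) → (82.9187,110.6964). Closed: final G1 returns to the first vertex.

**Shape 2** — `<path>` cubic bezier, stroke `#ff00ff` → cut (S897, F1239). Control points (SVG): P0=(82.0156,68.7722), P1=(85.9015,41.5258), P2=(83.5088,126.5002), P3=(77.0660,107.1191); sampled at t=k/8. Machine vertices: (82.0156,52.1245) → (83.1829,57.5046) → (83.7876,54.9019) → (83.8560,46.8546) → (83.4141,35.9005) → (82.4880,24.5778) → (81.1039,15.4244) → (79.2878,10.9784) → (77.0660,13.7776). Open path.

**Shape 3** — `<rect>` rectangle, stroke `#008000` → engrave (S307, F2418). Machine vertices: (54.8483,77.1500) → (67.3124,77.1500) → (67.3124,24.8539) → (54.8483,24.8539) → (54.8483,77.1500). Closed: final G1 returns to the first vertex.

**Shape 4** — `<rect>` rectangle, stroke `#ff8800` → score (S618, F1743). Machine vertices: (35.8917,97.9970) → (50.2544,97.9970) → (50.2544,79.5537) → (35.8917,79.5537) → (35.8917,97.9970). Closed: final G1 returns to the first vertex.

**Shape 5** — `<circle>` circle, stroke `#008000` → engrave (S307, F2418). Machine vertices: (87.5327,39.3924) → (85.8728,47.7372) → (81.1458,54.8116) → (74.0714,59.5386) → (65.7266,61.1985) → (57.3818,59.5386) → (50.3074,54.8116) → (45.5804,47.7372) → (43.9205,39.3924) → (45.5804,31.0476) → (50.3074,23.9732) → (57.3818,19.2462) → (65.7266,17.5863) → (74.0714,19.2462) → (81.1458,23.9732) → (85.8728,31.0476) → (87.5327,39.3924). Closed: final G1 returns to the first vertex.

**Shape 6** — `<rect>` rectangle, stroke `#008000` → engrave (S307, F2418). Machine vertices: (38.7329,105.2292) → (74.2318,105.2292) → (74.2318,51.9195) → (38.7329,51.9195) → (38.7329,105.2292). Closed: final G1 returns to the first vertex.

(bCNC post)
(Date: synthetic)
G21
G90
G0 X82.9187 Y110.6964
M3 S618
G1 X93.6520 Y97.9713 F1743
G1 X77.2651 Y95.0385 F1743
G1 X82.9187 Y110.6964 F1743
M5
G0 X82.0156 Y52.1245
M3 S897
G1 X83.1829 Y57.5046 F1239
G1 X83.7876 Y54.9019 F1239
G1 X83.8560 Y46.8546 F1239
G1 X83.4141 Y35.9005 F1239
G1 X82.4880 Y24.5778 F1239
G1 X81.1039 Y15.4244 F1239
G1 X79.2878 Y10.9784 F1239
G1 X77.0660 Y13.7776 F1239
M5
G0 X54.8483 Y77.1500
M3 S307
G1 X67.3124 Y77.1500 F2418
G1 X67.3124 Y24.8539 F2418
G1 X54.8483 Y24.8539 F2418
G1 X54.8483 Y77.1500 F2418
M5
G0 X35.8917 Y97.9970
M3 S618
G1 X50.2544 Y97.9970 F1743
G1 X50.2544 Y79.5537 F1743
G1 X35.8917 Y79.5537 F1743
G1 X35.8917 Y97.9970 F1743
M5
G0 X87.5327 Y39.3924
M3 S307
G1 X85.8728 Y47.7372 F2418
G1 X81.1458 Y54.8116 F2418
G1 X74.0714 Y59.5386 F2418
G1 X65.7266 Y61.1985 F2418
G1 X57.3818 Y59.5386 F2418
G1 X50.3074 Y54.8116 F2418
G1 X45.5804 Y47.7372 F2418
G1 X43.9205 Y39.3924 F2418
G1 X45.5804 Y31.0476 F2418
G1 X50.3074 Y23.9732 F2418
G1 X57.3818 Y19.2462 F2418
G1 X65.7266 Y17.5863 F2418
G1 X74.0714 Y19.2462 F2418
G1 X81.1458 Y23.9732 F2418
G1 X85.8728 Y31.0476 F2418
G1 X87.5327 Y39.3924 F2418
M5
G0 X38.7329 Y105.2292
M3 S307
G1 X74.2318 Y105.2292 F2418
G1 X74.2318 Y51.9195 F2418
G1 X38.7329 Y51.9195 F2418
G1 X38.7329 Y105.2292 F2418
M5
G0 X0.0000 Y0.0000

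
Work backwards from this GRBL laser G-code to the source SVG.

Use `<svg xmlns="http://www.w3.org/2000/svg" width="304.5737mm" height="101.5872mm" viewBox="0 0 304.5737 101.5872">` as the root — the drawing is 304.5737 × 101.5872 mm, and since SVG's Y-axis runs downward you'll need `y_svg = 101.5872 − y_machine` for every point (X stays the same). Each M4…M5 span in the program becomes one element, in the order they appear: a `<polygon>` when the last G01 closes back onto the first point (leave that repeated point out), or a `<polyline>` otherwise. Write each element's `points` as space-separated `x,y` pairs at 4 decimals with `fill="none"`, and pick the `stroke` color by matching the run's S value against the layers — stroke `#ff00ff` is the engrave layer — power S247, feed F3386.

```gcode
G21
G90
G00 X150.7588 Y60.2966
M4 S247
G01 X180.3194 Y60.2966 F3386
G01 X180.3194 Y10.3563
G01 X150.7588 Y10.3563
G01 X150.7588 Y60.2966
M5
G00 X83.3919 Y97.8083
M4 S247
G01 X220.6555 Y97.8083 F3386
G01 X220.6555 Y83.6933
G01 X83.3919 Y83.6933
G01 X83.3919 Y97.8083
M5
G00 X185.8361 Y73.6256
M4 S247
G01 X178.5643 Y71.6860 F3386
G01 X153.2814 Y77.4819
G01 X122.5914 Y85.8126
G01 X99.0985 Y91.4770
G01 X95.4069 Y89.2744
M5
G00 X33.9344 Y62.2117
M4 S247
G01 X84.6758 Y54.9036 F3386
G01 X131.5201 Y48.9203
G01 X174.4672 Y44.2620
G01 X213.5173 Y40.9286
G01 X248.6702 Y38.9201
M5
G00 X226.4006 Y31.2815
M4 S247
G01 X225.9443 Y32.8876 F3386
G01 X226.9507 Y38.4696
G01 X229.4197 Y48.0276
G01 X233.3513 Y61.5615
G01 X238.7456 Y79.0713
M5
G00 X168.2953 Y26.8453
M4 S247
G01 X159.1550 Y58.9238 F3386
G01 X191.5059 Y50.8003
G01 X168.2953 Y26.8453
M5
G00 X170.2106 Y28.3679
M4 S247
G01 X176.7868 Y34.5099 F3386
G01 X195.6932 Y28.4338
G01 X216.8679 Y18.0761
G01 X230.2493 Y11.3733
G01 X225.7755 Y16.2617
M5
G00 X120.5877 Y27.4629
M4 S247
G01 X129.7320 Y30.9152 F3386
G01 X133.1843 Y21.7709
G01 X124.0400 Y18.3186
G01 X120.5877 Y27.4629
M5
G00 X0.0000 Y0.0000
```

<svg xmlns="http://www.w3.org/2000/svg" width="304.5737mm" height="101.5872mm" viewBox="0 0 304.5737 101.5872">
  <polygon points="150.7588,41.2906 180.3194,41.2906 180.3194,91.2309 150.7588,91.2309" fill="none" stroke="#ff00ff"/>
  <polygon points="83.3919,3.7789 220.6555,3.7789 220.6555,17.8939 83.3919,17.8939" fill="none" stroke="#ff00ff"/>
  <polyline points="185.8361,27.9616 178.5643,29.9012 153.2814,24.1053 122.5914,15.7746 99.0985,10.1102 95.4069,12.3128" fill="none" stroke="#ff00ff"/>
  <polyline points="33.9344,39.3755 84.6758,46.6836 131.5201,52.6669 174.4672,57.3252 213.5173,60.6586 248.6702,62.6671" fill="none" stroke="#ff00ff"/>
  <polyline points="226.4006,70.3057 225.9443,68.6996 226.9507,63.1176 229.4197,53.5596 233.3513,40.0257 238.7456,22.5159" fill="none" stroke="#ff00ff"/>
  <polygon points="168.2953,74.7419 159.1550,42.6634 191.5059,50.7869" fill="none" stroke="#ff00ff"/>
  <polyline points="170.2106,73.2193 176.7868,67.0773 195.6932,73.1534 216.8679,83.5111 230.2493,90.2139 225.7755,85.3255" fill="none" stroke="#ff00ff"/>
  <polygon points="120.5877,74.1243 129.7320,70.6720 133.1843,79.8163 124.0400,83.2686" fill="none" stroke="#ff00ff"/>
</svg>

Each laser-on run becomes one SVG element. Flip Y back into SVG space with y_svg = 101.5872 − y_machine. Every run uses S247, so all elements get stroke `#ff00ff` (engrave).

Run 1: The run returns to its start, so emit a `<polygon>` with points (Y-flipped): 150.7588,41.2906 180.3194,41.2906 180.3194,91.2309 150.7588,91.2309.

Run 2: The run returns to its start, so emit a `<polygon>` with points (Y-flipped): 83.3919,3.7789 220.6555,3.7789 220.6555,17.8939 83.3919,17.8939.

Run 3: The run is open, so emit a `<polyline>` with points (Y-flipped): 185.8361,27.9616 178.5643,29.9012 153.2814,24.1053 122.5914,15.7746 99.0985,10.1102 95.4069,12.3128.

Run 4: The run is open, so emit a `<polyline>` with points (Y-flipped): 33.9344,39.3755 84.6758,46.6836 131.5201,52.6669 174.4672,57.3252 213.5173,60.6586 248.6702,62.6671.

Run 5: The run is open, so emit a `<polyline>` with points (Y-flipped): 226.4006,70.3057 225.9443,68.6996 226.9507,63.1176 229.4197,53.5596 233.3513,40.0257 238.7456,22.5159.

Run 6: The run returns to its start, so emit a `<polygon>` with points (Y-flipped): 168.2953,74.7419 159.1550,42.6634 191.5059,50.7869.

Run 7: The run is open, so emit a `<polyline>` with points (Y-flipped): 170.2106,73.2193 176.7868,67.0773 195.6932,73.1534 216.8679,83.5111 230.2493,90.2139 225.7755,85.3255.

Run 8: The run returns to its start, so emit a `<polygon>` with points (Y-flipped): 120.5877,74.1243 129.7320,70.6720 133.1843,79.8163 124.0400,83.2686.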